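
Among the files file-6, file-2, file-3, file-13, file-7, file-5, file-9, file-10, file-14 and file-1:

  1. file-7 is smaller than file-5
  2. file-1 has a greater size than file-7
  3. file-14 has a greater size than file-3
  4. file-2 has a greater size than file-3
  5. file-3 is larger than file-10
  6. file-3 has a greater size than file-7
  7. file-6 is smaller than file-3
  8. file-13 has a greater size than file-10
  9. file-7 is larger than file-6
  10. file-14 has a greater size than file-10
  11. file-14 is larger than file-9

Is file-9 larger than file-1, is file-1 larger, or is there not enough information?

Following every chain through file-9: above file-9 we get file-14.
file-1 is not reached, and no chain runs the other way from file-1 to file-9.
So the given relations leave the order of file-9 and file-1 undetermined.

undetermined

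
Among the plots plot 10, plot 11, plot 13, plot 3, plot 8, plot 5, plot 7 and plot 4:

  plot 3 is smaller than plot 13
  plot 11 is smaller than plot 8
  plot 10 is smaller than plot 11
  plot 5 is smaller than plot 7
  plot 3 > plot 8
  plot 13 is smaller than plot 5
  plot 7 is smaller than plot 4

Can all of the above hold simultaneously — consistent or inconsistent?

The single ordering plot 10 < plot 11 < plot 8 < plot 3 < plot 13 < plot 5 < plot 7 < plot 4 satisfies every listed relation, so no contradiction arises.

consistent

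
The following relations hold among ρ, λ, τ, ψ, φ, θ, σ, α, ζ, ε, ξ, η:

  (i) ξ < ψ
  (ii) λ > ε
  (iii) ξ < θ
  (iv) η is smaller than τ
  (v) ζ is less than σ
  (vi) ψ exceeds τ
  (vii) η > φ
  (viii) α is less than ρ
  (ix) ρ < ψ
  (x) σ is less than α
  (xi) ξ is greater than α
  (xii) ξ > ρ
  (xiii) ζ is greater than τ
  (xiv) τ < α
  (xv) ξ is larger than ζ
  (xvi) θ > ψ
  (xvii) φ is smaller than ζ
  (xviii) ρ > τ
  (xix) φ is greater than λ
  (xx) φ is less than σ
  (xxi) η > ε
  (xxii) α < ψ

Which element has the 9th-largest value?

Chaining the given pairs: ε < λ < φ < η < τ < ζ < σ < α < ρ < ξ < ψ < θ.
The 9th largest is η.

η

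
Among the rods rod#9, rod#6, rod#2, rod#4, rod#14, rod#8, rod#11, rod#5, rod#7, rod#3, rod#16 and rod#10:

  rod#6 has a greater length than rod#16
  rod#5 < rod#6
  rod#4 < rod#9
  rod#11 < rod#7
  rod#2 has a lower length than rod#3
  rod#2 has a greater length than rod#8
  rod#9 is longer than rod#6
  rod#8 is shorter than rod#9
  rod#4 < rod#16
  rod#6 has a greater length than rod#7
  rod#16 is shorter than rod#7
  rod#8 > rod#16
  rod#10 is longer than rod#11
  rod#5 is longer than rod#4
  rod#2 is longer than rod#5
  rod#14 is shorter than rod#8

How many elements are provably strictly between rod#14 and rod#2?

The relations place rod#14 below rod#2. An element lies strictly between them when it is forced above rod#14 and also forced below rod#2.
Above rod#14: {rod#8, rod#9, rod#3}. Below rod#2: {rod#4, rod#16, rod#5, rod#8}.
Intersection: {rod#8} — 1.

1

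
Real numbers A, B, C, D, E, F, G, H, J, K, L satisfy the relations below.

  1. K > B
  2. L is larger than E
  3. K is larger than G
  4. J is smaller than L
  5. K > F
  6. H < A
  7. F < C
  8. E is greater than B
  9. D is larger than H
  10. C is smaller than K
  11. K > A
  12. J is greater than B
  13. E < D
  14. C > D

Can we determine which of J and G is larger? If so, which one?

Following every chain through J: above J we get L; below J we get B.
G is not reached, and no chain runs the other way from G to J.
So the given relations leave the order of J and G undetermined.

undetermined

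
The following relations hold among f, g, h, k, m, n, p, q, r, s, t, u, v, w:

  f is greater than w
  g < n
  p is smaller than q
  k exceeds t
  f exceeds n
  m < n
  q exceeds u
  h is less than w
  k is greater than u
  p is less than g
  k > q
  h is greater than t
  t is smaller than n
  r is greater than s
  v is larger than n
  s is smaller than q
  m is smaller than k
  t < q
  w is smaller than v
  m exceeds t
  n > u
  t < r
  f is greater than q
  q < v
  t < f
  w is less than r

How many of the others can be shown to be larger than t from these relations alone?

9

Directly above t: h, m, q, k, n, r, f.
One step further: w, v (9 so far).
Nothing else is reachable above t; 9 in all.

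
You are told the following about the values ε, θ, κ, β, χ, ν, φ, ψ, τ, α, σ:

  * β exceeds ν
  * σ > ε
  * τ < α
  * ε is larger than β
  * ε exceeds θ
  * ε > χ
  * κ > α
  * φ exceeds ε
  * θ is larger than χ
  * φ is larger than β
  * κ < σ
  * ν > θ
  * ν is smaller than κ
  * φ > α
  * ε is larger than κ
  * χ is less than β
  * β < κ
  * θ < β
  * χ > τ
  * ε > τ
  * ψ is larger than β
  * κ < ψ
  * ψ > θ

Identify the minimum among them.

τ

Chaining upward from τ: directly above it, χ, α, ε; then θ, β, κ, σ, φ; then ν, ψ.
That covers every other element, and nothing is given below τ, so τ is the minimum.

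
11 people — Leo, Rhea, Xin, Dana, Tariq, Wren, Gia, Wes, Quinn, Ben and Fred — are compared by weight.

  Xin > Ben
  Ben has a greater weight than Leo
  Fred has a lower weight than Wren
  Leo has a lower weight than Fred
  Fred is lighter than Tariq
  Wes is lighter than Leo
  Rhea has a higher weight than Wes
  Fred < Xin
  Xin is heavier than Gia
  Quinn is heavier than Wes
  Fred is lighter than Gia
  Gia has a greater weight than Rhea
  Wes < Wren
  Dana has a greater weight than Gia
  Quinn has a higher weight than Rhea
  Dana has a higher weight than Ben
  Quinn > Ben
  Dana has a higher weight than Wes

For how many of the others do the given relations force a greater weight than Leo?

The elements the relations force above Leo are Fred, Ben, Tariq, Gia, Xin, Quinn, Dana, Wren — no chain reaches any other.
That is 8.

8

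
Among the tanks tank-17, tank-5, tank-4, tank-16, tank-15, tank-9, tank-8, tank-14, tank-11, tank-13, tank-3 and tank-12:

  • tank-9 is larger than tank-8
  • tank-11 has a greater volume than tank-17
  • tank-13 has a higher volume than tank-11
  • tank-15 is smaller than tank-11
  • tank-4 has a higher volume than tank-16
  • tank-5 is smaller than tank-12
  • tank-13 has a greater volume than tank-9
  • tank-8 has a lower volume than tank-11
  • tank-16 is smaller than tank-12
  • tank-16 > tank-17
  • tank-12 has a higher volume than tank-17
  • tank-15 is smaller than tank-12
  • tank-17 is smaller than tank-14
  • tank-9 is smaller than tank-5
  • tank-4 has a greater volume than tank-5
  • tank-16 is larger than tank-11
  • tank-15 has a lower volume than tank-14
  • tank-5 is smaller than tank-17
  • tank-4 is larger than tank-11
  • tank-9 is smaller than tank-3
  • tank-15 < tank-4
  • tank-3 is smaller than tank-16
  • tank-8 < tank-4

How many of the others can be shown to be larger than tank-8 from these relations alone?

Directly above tank-8: tank-9, tank-11, tank-4.
One step further: tank-5, tank-3, tank-13, tank-16 (7 so far).
One step further: tank-17, tank-12 (9 so far).
One step further: tank-14 (10 so far).
No other element is forced above tank-8 by the given relations, so the count is 10.

10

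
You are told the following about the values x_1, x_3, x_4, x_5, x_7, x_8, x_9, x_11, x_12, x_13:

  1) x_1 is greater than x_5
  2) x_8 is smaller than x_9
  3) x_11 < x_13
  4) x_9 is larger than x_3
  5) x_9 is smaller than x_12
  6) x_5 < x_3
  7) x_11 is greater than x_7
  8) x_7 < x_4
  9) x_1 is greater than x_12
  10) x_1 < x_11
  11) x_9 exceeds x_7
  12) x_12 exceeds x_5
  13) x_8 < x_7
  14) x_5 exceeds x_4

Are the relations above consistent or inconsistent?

consistent

The single ordering x_8 < x_7 < x_4 < x_5 < x_3 < x_9 < x_12 < x_1 < x_11 < x_13 satisfies every listed relation, so no contradiction arises.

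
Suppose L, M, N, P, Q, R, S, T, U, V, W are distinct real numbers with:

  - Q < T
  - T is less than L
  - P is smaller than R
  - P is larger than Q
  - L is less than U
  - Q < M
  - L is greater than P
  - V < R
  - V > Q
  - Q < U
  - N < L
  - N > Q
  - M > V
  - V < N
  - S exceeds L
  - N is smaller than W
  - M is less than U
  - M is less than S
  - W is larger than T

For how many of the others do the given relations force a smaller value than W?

4

Directly below W: N, T.
One step further: Q, V (4 so far).
No other element is forced below W by the given relations, so the count is 4.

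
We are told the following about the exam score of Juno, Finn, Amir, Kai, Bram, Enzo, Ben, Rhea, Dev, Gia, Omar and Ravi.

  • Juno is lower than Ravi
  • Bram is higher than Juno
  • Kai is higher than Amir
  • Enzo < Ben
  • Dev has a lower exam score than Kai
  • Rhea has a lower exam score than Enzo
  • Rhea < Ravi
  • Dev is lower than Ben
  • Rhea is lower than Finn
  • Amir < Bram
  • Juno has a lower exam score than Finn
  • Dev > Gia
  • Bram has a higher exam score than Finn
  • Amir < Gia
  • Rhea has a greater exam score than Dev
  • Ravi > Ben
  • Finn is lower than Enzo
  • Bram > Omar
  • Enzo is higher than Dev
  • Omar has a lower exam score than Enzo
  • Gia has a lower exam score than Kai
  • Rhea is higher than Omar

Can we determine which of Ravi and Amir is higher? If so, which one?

Link the given pairs in sequence: Amir < Gia; Gia < Dev; Dev < Rhea; Rhea < Finn; Finn < Enzo; Enzo < Ben; Ben < Ravi.
Together: Amir < Gia < Dev < Rhea < Finn < Enzo < Ben < Ravi.
So Ravi is higher.

Ravi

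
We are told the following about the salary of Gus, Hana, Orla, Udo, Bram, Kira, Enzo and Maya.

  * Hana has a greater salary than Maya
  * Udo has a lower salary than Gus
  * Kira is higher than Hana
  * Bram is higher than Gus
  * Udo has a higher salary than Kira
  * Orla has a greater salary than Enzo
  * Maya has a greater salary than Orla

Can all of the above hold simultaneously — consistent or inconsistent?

consistent

Every relation is compatible with Enzo < Orla < Maya < Hana < Kira < Udo < Gus < Bram; the set is consistent.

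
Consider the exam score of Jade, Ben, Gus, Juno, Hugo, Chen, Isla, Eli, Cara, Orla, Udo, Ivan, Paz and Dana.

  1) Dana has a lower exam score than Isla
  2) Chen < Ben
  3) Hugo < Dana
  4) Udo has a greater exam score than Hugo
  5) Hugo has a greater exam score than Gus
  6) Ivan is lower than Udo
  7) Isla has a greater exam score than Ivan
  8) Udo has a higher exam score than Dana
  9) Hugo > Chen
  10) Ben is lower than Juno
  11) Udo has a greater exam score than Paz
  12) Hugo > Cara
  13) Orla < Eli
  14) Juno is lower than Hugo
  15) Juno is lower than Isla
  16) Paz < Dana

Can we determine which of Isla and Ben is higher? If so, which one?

Isla

Ben < Juno and Juno < Hugo give Ben < Hugo.
With Hugo < Dana: Ben < Juno < Hugo < Dana.
Then Dana < Isla extends the chain to Isla.
So Isla is higher.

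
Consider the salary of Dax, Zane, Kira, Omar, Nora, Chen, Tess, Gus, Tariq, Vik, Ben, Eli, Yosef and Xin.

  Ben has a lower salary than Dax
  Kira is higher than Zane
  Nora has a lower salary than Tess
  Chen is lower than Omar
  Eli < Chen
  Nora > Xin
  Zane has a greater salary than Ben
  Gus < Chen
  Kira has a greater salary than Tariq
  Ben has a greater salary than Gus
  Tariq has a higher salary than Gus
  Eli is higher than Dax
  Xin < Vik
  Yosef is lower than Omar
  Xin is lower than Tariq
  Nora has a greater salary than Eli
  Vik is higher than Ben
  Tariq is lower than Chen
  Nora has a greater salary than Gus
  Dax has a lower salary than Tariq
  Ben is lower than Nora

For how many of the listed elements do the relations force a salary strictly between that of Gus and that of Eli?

The relations place Gus below Eli. An element lies strictly between them when it is forced above Gus and also forced below Eli.
Above Gus: {Ben, Zane, Dax, Tariq, Kira, Nora, Vik, Tess, Chen, Omar}. Below Eli: {Ben, Dax}.
Intersection: {Ben, Dax} — 2.

2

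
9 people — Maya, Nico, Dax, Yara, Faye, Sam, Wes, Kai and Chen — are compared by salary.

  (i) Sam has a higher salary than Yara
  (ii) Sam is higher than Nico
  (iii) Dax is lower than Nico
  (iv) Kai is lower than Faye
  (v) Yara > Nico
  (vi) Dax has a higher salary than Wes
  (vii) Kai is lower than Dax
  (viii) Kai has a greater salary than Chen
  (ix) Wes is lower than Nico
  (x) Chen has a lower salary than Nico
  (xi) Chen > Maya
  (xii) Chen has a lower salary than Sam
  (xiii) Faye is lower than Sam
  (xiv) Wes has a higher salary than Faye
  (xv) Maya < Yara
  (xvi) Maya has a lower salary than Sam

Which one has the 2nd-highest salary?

Piecing the relations together gives one ordering: Maya < Chen < Kai < Faye < Wes < Dax < Nico < Yara < Sam.
Counting 2 from the largest end gives Yara.

Yara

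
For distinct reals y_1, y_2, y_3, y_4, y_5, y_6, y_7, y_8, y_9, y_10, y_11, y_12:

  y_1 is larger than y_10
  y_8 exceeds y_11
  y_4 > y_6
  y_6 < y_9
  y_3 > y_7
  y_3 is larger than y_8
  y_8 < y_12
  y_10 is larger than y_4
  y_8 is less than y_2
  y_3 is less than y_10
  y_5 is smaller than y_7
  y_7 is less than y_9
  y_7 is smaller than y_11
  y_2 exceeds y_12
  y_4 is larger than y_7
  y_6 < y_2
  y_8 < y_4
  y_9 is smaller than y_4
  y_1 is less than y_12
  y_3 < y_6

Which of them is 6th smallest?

Chaining the given pairs: y_5 < y_7 < y_11 < y_8 < y_3 < y_6 < y_9 < y_4 < y_10 < y_1 < y_12 < y_2.
Counting 6 from the smallest end gives y_6.

y_6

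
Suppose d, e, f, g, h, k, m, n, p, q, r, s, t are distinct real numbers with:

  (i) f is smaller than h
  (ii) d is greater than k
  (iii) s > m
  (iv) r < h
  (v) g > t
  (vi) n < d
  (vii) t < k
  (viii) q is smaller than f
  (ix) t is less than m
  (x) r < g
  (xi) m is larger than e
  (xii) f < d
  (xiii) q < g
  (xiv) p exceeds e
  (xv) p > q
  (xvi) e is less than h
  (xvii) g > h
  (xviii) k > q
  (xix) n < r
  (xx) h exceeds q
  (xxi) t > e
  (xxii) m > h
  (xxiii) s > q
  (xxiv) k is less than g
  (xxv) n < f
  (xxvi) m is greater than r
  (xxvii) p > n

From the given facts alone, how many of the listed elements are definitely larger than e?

8

From e the given relations immediately reach t, p, h, m.
From those, k, s, g — 7 in total.
From those, d — 8 in total.
No other element is forced above e by the given relations, so the count is 8.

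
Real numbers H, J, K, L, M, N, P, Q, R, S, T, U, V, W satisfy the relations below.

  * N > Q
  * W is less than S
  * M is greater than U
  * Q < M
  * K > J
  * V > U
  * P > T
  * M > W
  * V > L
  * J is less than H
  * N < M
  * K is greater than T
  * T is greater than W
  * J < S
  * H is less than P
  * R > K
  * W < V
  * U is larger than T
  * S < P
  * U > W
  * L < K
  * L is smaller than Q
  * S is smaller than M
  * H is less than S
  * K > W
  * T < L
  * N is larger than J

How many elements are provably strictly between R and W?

3

The relations place W below R. An element lies strictly between them when it is forced above W and also forced below R.
Above W: {T, L, Q, U, N, K, V, S, P, M}. Below R: {T, L, J, K}.
Intersection: {T, L, K} — 3.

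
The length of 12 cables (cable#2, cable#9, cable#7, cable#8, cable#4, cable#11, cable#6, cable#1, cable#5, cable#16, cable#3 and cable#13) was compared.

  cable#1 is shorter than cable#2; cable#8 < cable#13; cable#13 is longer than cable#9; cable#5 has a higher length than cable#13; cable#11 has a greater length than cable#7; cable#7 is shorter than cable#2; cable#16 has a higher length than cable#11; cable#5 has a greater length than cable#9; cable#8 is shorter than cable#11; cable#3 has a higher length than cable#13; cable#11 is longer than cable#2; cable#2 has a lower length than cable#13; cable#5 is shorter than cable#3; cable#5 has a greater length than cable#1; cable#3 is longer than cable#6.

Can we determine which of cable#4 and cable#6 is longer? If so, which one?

undetermined

Following every chain through cable#6: above cable#6 we get cable#3.
cable#4 is not reached, and no chain runs the other way from cable#4 to cable#6.
So the given relations leave the order of cable#6 and cable#4 undetermined.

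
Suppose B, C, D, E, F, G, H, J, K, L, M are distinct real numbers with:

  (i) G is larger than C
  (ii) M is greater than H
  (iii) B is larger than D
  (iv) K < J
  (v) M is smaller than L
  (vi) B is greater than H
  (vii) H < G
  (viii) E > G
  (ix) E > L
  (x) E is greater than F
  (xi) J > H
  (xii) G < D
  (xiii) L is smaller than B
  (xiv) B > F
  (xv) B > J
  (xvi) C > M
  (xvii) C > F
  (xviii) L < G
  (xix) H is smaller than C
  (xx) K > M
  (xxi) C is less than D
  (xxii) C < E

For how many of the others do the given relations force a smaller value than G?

Directly below G: H, L, C.
One step further: M, F (5 so far).
Nothing else is reachable below G; 5 in all.

5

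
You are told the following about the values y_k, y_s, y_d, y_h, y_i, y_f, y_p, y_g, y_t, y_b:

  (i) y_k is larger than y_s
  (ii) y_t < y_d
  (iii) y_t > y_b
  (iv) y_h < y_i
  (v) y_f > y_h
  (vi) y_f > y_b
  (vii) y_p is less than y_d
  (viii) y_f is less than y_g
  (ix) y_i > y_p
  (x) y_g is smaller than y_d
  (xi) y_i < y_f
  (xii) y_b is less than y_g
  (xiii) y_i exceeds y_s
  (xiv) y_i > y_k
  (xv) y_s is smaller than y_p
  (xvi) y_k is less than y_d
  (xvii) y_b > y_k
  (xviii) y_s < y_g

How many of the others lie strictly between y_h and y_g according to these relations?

2

The relations place y_h below y_g. An element lies strictly between them when it is forced above y_h and also forced below y_g.
Above y_h: {y_i, y_f, y_d}. Below y_g: {y_s, y_k, y_p, y_i, y_b, y_f}.
Intersection: {y_i, y_f} — 2.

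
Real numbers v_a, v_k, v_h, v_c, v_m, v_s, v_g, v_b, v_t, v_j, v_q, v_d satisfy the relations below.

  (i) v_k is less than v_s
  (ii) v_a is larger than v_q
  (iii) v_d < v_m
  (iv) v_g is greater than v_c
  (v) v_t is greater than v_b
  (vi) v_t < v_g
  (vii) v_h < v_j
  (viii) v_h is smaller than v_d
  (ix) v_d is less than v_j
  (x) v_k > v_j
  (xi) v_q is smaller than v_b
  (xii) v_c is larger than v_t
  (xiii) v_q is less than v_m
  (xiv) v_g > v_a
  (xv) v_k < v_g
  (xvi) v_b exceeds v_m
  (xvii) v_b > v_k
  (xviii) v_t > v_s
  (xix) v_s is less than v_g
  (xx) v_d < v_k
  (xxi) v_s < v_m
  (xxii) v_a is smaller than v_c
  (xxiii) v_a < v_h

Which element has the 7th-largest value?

v_k

Chaining the given pairs: v_q < v_a < v_h < v_d < v_j < v_k < v_s < v_m < v_b < v_t < v_c < v_g.
Counting 7 from the largest end gives v_k.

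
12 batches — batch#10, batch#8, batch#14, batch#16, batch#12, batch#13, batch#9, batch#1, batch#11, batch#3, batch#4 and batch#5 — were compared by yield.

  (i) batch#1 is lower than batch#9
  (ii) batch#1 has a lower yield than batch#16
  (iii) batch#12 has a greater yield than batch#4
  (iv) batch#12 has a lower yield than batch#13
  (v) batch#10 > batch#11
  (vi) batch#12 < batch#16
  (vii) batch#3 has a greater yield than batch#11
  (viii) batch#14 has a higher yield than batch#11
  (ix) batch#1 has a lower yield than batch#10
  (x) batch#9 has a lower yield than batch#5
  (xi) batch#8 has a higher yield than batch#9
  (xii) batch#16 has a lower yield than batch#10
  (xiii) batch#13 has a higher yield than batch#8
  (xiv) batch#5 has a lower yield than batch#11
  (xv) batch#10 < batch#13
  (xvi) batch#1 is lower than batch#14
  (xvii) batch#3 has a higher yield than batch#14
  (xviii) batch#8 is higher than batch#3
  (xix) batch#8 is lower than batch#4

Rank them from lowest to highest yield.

batch#1 < batch#9 < batch#5 < batch#11 < batch#14 < batch#3 < batch#8 < batch#4 < batch#12 < batch#16 < batch#10 < batch#13

Each adjacent pair is fixed by a given relation: batch#1 < batch#9; batch#9 < batch#5; batch#5 < batch#11; batch#11 < batch#14; batch#14 < batch#3; batch#3 < batch#8; batch#8 < batch#4; batch#4 < batch#12; batch#12 < batch#16; batch#16 < batch#10; batch#10 < batch#13. Chaining them end to end gives the full order.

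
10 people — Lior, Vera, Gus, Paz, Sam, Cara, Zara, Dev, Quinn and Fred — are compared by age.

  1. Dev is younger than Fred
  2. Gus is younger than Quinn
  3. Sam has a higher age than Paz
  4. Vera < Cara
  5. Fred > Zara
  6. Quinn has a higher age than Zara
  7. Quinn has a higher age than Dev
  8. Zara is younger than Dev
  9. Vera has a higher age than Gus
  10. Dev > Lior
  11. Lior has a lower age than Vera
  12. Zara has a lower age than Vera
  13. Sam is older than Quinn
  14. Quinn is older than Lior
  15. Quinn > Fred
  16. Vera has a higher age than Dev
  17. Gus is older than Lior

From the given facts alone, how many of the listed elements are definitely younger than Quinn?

5

From Quinn the given relations immediately reach Zara, Lior, Dev, Gus, Fred.
No other element is forced below Quinn by the given relations, so the count is 5.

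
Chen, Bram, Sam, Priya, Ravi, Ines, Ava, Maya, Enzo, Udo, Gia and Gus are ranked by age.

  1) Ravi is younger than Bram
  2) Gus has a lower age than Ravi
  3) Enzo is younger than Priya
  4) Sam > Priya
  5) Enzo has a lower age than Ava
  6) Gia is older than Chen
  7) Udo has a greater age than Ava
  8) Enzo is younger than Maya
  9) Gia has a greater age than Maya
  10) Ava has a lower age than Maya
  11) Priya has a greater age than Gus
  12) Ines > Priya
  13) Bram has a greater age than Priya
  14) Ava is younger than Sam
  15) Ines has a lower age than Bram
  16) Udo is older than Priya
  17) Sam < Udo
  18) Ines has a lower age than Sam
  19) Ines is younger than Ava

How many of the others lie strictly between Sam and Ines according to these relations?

1

The relations place Ines below Sam. An element lies strictly between them when it is forced above Ines and also forced below Sam.
Above Ines: {Ava, Maya, Udo, Bram, Gia}. Below Sam: {Enzo, Gus, Priya, Ava}.
Intersection: {Ava} — 1.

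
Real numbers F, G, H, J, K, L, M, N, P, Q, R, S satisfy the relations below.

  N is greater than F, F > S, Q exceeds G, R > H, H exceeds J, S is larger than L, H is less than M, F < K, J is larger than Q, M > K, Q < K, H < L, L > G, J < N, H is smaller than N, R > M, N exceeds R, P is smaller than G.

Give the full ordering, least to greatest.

P < G < Q < J < H < L < S < F < K < M < R < N

Each adjacent pair is fixed by a given relation: P < G; G < Q; Q < J; J < H; H < L; L < S; S < F; F < K; K < M; M < R; R < N. Chaining them end to end gives the full order.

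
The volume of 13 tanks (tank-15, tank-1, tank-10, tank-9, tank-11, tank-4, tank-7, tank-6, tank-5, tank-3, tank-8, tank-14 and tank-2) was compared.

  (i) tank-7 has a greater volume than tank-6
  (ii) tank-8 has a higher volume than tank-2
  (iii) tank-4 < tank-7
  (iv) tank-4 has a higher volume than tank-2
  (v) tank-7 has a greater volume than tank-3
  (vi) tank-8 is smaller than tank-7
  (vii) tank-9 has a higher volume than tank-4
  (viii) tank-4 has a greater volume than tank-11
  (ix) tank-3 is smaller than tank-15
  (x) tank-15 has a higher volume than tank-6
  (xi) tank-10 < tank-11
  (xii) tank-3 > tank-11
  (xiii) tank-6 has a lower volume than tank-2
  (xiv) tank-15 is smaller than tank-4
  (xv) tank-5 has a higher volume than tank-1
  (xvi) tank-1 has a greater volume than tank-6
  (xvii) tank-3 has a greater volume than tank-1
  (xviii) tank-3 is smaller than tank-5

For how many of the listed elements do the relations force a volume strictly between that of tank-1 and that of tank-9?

3

Chaining upward from tank-1 reaches: tank-3, tank-5, tank-15, tank-4, tank-7.
Chaining downward from tank-9 reaches: tank-6, tank-2, tank-10, tank-11, tank-3, tank-15, tank-4.
Strictly between tank-1 and tank-9 are those in both lists: tank-3, tank-15, tank-4 — 3 elements.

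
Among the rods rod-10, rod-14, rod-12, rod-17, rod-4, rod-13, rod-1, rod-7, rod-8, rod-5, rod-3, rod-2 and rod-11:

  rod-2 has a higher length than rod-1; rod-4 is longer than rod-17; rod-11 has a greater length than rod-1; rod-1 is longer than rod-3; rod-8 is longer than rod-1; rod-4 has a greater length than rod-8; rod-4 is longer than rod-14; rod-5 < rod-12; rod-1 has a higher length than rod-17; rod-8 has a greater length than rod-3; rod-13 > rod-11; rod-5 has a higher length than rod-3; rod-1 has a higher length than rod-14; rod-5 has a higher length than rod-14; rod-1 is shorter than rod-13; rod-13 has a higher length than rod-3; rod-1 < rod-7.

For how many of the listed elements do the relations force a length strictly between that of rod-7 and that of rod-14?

1

Chaining upward from rod-14 reaches: rod-1, rod-8, rod-5, rod-4, rod-11, rod-12, rod-2, rod-13.
Chaining downward from rod-7 reaches: rod-17, rod-3, rod-1.
Strictly between rod-14 and rod-7 are those in both lists: rod-1 — 1 element.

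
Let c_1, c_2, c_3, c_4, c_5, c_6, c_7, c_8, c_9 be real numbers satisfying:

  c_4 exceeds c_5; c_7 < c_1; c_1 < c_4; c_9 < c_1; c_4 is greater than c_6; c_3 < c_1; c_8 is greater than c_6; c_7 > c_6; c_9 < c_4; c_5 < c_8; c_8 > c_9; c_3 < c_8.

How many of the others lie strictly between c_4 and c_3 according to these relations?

The relations place c_3 below c_4. An element lies strictly between them when it is forced above c_3 and also forced below c_4.
Above c_3: {c_8, c_1}. Below c_4: {c_6, c_5, c_7, c_9, c_1}.
Intersection: {c_1} — 1.

1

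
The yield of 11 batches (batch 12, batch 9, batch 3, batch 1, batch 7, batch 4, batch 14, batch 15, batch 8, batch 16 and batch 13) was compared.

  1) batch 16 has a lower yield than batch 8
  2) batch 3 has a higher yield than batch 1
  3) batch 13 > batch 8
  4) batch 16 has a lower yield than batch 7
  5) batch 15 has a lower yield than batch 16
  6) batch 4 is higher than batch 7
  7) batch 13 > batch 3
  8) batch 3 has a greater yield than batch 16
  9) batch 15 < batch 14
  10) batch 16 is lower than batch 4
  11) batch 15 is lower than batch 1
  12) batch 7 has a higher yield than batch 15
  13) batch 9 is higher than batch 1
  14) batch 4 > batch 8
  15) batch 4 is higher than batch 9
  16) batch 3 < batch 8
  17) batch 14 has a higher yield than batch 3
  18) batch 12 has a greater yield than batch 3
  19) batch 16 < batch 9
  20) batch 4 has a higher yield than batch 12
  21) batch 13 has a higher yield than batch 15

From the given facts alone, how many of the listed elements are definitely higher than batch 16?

8

Directly above batch 16: batch 3, batch 8, batch 7, batch 9, batch 4.
One step further: batch 13, batch 12, batch 14 (8 so far).
No other element is forced above batch 16 by the given relations, so the count is 8.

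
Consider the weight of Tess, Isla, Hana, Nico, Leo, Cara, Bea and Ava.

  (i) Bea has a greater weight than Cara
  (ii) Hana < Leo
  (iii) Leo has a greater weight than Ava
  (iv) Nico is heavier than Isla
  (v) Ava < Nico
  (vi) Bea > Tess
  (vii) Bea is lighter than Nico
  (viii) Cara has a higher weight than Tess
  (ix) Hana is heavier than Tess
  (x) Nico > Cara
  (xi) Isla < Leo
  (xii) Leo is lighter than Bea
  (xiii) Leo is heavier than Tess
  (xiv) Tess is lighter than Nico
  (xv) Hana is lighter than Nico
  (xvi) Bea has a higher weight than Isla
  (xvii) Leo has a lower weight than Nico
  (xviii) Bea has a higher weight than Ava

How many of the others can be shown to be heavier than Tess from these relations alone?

5

Directly above Tess: Cara, Hana, Leo, Bea, Nico.
Nothing else is reachable above Tess; 5 in all.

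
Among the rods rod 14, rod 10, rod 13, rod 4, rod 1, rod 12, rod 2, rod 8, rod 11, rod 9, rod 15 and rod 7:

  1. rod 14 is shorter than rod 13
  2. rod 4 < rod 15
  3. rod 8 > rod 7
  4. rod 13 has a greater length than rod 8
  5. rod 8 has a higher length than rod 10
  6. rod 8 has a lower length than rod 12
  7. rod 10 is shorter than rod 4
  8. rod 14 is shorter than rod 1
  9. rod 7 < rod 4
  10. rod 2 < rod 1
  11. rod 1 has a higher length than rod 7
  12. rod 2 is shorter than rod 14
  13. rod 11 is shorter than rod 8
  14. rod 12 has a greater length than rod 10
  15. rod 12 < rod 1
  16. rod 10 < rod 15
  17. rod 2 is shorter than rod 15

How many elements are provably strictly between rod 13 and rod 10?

Chaining upward from rod 10 reaches: rod 8, rod 4, rod 12, rod 1, rod 15.
Chaining downward from rod 13 reaches: rod 7, rod 11, rod 2, rod 8, rod 14.
Strictly between rod 10 and rod 13 are those in both lists: rod 8 — 1 element.

1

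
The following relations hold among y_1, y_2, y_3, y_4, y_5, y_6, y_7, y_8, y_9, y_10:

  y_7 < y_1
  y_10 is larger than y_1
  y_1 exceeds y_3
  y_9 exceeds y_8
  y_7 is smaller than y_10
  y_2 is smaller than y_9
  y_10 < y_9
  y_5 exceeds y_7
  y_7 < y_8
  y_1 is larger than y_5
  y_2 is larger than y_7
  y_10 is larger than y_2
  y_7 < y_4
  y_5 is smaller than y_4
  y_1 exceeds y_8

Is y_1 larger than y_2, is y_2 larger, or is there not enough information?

undetermined

Following every chain through y_2: above y_2 we get y_10, y_9; below y_2 we get y_7.
y_1 is not reached, and no chain runs the other way from y_1 to y_2.
So the given relations leave the order of y_2 and y_1 undetermined.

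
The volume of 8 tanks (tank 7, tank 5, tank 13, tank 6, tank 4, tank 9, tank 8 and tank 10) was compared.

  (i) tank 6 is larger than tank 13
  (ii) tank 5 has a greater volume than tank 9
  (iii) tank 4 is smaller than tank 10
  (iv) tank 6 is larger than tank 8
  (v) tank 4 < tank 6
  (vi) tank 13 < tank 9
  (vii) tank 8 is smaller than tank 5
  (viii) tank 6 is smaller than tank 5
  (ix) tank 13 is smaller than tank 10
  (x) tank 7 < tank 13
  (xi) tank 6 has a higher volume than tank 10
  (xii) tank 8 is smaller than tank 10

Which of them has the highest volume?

tank 5

Chaining downward from tank 5: directly below it, tank 8, tank 6, tank 9; then tank 4, tank 13, tank 10; then tank 7.
That covers every other element, and nothing is given above tank 5, so tank 5 is the highest volume.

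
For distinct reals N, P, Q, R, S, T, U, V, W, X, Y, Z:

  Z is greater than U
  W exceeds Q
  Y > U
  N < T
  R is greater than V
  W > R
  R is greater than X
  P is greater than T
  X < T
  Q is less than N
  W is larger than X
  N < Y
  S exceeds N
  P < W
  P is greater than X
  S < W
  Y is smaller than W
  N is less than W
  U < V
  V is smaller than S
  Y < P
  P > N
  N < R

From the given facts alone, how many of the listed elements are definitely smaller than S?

From S the given relations immediately reach N, V.
From those, Q, U — 4 in total.
Nothing else is reachable below S; 4 in all.

4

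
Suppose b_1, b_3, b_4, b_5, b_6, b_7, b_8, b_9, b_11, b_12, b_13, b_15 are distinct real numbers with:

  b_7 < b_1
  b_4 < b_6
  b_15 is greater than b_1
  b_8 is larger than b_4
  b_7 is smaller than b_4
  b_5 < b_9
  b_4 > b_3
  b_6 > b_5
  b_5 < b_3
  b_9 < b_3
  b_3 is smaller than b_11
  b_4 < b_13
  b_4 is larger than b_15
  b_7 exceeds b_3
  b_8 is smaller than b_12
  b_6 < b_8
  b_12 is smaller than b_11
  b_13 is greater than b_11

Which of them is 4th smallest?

The consecutive relations fix a unique order: b_5 < b_9 < b_3 < b_7 < b_1 < b_15 < b_4 < b_6 < b_8 < b_12 < b_11 < b_13.
The 4th smallest is b_7.

b_7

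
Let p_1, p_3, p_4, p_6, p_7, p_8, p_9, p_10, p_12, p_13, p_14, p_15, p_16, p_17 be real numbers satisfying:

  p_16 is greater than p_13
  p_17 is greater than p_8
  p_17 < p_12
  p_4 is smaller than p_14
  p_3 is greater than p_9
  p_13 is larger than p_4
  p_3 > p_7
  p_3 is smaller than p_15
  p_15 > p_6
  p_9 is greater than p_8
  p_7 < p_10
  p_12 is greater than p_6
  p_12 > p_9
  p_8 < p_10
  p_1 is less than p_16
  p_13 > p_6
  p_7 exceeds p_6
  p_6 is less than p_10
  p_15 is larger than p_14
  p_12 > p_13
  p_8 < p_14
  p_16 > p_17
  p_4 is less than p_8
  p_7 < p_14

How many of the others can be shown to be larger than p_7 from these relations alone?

4

From p_7 the given relations immediately reach p_10, p_14, p_3.
From those, p_15 — 4 in total.
No other element is forced above p_7 by the given relations, so the count is 4.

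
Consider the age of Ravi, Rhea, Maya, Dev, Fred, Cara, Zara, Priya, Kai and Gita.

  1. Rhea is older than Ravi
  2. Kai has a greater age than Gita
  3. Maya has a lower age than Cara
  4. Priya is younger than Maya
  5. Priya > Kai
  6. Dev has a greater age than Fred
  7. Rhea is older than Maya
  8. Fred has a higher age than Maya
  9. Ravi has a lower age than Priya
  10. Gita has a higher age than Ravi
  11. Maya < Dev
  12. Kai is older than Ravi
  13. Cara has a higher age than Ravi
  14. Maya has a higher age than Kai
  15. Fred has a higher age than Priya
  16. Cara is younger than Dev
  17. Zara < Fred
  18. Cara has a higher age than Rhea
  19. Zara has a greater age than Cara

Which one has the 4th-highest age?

Piecing the relations together gives one ordering: Ravi < Gita < Kai < Priya < Maya < Rhea < Cara < Zara < Fred < Dev.
Counting 4 from the largest end gives Cara.

Cara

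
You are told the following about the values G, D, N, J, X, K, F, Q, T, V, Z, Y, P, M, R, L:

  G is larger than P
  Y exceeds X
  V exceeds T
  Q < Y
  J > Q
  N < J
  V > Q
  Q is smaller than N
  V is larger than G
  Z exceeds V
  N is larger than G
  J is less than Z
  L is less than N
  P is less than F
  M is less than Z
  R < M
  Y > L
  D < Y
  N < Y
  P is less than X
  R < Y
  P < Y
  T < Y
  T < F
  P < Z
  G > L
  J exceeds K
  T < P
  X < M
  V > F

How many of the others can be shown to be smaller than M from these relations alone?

4

Directly below M: R, X.
One step further: P (3 so far).
One step further: T (4 so far).
No other element is forced below M by the given relations, so the count is 4.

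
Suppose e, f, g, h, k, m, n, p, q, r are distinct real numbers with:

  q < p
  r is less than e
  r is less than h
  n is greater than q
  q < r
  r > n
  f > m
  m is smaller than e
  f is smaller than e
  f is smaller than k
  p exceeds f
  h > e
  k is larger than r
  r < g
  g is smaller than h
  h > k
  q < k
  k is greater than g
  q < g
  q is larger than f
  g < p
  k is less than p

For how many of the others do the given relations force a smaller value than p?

7

The elements the relations force below p are m, f, q, n, r, g, k — no chain reaches any other.
That is 7.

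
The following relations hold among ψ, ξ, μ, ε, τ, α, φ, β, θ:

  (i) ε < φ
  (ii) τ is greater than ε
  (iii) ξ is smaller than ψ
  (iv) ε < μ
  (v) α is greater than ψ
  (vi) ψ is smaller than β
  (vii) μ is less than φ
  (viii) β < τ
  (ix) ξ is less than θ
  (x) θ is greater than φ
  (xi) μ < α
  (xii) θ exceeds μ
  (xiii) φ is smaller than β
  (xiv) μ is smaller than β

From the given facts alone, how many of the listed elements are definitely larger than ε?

The elements the relations force above ε are μ, φ, β, τ, θ, α — no chain reaches any other.
That is 6.

6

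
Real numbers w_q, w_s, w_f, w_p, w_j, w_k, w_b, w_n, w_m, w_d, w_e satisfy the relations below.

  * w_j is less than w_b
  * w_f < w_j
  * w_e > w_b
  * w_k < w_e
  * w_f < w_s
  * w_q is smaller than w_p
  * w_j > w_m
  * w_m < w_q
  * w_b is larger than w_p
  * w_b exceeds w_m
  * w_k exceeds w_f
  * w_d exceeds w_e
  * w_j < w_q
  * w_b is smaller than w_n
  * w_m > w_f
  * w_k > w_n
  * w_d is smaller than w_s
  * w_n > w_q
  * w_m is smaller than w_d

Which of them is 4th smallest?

Piecing the relations together gives one ordering: w_f < w_m < w_j < w_q < w_p < w_b < w_n < w_k < w_e < w_d < w_s.
Counting 4 from the smallest end gives w_q.

w_q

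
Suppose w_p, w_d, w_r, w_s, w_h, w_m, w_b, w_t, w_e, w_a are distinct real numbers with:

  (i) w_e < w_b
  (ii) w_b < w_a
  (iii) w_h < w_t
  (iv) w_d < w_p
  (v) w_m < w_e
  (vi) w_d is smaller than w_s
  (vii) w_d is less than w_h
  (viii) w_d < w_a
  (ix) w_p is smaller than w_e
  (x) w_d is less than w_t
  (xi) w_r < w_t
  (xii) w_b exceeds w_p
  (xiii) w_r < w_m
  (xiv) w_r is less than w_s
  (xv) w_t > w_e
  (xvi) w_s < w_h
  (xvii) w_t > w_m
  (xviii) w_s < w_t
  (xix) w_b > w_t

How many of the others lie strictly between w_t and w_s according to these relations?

The relations place w_s below w_t. An element lies strictly between them when it is forced above w_s and also forced below w_t.
Above w_s: {w_h, w_b, w_a}. Below w_t: {w_r, w_d, w_m, w_p, w_e, w_h}.
Intersection: {w_h} — 1.

1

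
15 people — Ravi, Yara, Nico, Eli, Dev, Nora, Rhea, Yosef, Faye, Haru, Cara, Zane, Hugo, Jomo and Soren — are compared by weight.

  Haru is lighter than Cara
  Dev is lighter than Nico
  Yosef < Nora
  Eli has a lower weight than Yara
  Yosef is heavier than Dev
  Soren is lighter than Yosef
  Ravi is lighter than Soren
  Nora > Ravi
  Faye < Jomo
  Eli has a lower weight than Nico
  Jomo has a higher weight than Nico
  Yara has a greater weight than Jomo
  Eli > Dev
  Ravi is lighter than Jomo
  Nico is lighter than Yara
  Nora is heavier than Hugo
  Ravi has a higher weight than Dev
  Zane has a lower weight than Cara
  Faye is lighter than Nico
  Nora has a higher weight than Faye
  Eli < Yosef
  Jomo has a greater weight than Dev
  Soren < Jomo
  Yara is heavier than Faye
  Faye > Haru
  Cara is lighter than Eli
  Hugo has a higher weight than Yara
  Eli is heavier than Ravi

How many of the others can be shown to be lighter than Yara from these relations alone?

10

Directly below Yara: Eli, Faye, Nico, Jomo.
One step further: Dev, Haru, Cara, Ravi, Soren (9 so far).
One step further: Zane (10 so far).
No other element is forced below Yara by the given relations, so the count is 10.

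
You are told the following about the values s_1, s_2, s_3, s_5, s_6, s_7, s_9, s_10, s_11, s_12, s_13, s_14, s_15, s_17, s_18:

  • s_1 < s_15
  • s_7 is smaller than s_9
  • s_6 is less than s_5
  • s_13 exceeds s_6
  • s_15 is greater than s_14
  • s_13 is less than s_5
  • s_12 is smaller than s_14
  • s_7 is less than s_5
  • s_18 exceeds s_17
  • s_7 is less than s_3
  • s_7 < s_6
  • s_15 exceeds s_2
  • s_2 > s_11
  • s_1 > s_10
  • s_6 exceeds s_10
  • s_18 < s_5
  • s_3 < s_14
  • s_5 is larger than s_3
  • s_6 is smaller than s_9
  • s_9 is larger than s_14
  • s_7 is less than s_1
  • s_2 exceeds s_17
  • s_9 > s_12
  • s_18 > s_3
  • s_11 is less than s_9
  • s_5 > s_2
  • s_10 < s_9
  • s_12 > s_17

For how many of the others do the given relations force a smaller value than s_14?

Directly below s_14: s_3, s_12.
One step further: s_7, s_17 (4 so far).
Nothing else is reachable below s_14; 4 in all.

4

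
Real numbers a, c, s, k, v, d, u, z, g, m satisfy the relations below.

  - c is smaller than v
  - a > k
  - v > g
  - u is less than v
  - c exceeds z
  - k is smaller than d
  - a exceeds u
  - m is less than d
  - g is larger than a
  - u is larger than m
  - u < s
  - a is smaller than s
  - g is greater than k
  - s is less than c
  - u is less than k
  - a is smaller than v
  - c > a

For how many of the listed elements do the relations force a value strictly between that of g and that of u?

2

The relations place u below g. An element lies strictly between them when it is forced above u and also forced below g.
Above u: {k, d, a, s, c, v}. Below g: {m, k, a}.
Intersection: {k, a} — 2.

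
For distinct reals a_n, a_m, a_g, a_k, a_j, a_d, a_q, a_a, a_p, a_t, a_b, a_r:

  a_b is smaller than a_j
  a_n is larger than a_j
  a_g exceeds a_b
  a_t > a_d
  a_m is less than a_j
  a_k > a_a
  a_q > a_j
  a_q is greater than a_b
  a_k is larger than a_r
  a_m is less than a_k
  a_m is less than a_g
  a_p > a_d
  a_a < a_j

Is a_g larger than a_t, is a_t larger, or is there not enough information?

Following every chain through a_t: below a_t we get a_d.
a_g is not reached, and no chain runs the other way from a_g to a_t.
So the given relations leave the order of a_t and a_g undetermined.

undetermined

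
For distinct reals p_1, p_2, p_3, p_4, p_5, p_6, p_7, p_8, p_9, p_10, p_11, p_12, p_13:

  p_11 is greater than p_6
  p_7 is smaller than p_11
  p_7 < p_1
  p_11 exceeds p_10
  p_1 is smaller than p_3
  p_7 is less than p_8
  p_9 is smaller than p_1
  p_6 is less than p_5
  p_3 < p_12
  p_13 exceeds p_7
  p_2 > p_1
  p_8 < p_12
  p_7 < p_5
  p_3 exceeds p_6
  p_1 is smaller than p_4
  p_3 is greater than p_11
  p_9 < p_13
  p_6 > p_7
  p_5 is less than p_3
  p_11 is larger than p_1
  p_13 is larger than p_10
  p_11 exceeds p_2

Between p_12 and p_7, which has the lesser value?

The relevant relations are p_7 < p_1; p_1 < p_2; p_2 < p_11; p_11 < p_3; p_3 < p_12.
Together: p_7 < p_1 < p_2 < p_11 < p_3 < p_12.
So p_7 < p_12; p_7 is the smaller of the two.

p_7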